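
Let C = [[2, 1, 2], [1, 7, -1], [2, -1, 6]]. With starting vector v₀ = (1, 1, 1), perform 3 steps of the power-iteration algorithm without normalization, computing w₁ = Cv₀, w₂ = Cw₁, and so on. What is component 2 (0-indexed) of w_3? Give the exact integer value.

285

w1 = Cv₀ = (2·1 + 1·1 + 2·1; 1·1 + 7·1 + (-1)·1; 2·1 + (-1)·1 + 6·1) = (5, 7, 7)
w2 = Cw1 = (2·5 + 1·7 + 2·7; 1·5 + 7·7 + (-1)·7; 2·5 + (-1)·7 + 6·7) = (31, 47, 45)
w3 = Cw2 = (199, 315, 285)
The requested component of w3 is 285.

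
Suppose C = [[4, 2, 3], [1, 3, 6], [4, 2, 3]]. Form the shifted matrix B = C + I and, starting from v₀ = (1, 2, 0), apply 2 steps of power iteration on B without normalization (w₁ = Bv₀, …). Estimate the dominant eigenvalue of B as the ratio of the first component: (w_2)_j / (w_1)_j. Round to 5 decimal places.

μ ≈ 9.66667

B = C + I has rows (5, 2, 3); (1, 4, 6); (4, 2, 4)
w1 = Bv₀ = (9, 9, 8)
w2 = Bw1 = (87, 93, 86)
Ratio: 87/9 = 9.66667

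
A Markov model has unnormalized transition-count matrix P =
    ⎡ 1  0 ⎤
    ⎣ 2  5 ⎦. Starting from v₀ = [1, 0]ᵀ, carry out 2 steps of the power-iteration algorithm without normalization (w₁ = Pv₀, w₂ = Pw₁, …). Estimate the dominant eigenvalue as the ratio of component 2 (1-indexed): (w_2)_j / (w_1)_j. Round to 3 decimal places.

w1 = Pv₀ = (1, 2)
w2 = Pw1 = (1, 12)
Ratio at component: 12 / 2 = 6.000

λ ≈ 6.000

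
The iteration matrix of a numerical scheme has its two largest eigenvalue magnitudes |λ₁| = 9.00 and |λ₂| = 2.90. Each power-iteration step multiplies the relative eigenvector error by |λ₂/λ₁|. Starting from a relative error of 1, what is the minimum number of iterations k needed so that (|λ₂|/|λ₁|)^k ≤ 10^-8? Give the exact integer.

|λ₂/λ₁| = 2.90/9.00 = 0.32222
Need k ≥ ln(10^-8) / ln(0.32222) = -18.4207 / -1.1325 ≈ 16.265
Smallest integer k satisfying the bound: 17

17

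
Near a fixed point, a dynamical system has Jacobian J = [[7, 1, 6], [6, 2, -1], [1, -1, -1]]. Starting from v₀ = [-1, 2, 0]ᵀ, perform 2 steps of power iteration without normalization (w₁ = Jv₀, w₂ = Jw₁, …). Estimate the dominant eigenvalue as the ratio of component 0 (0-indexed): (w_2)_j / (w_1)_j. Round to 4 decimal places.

w1 = Jv₀ = (7·(-1) + 1·2 + 6·0; 6·(-1) + 2·2 + (-1)·0; 1·(-1) + (-1)·2 + (-1)·0) = (-5, -2, -3)
w2 = Jw1 = (7·(-5) + 1·(-2) + 6·(-3); 6·(-5) + 2·(-2) + (-1)·(-3); 1·(-5) + (-1)·(-2) + (-1)·(-3)) = (-55, -31, 0)
Ratio at component: -55 / -5 = 11.0000

λ ≈ 11.0000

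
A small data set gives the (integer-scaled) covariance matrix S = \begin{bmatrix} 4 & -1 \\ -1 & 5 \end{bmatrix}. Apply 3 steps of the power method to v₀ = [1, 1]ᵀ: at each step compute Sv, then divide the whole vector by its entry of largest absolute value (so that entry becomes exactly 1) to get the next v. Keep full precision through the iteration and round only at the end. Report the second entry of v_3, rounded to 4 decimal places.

Sv0 = (3.00000, 4.00000); divide by 4.00000 → v1 = (0.75000, 1.00000)
Sv1 = (2.00000, 4.25000); divide by 4.25000 → v2 = (0.47059, 1.00000)
Sv2 = (0.88235, 4.52941); divide by 4.52941 → v3 = (0.19481, 1.00000)
Requested entry of v3: 77/77 = 1.0000

1.0000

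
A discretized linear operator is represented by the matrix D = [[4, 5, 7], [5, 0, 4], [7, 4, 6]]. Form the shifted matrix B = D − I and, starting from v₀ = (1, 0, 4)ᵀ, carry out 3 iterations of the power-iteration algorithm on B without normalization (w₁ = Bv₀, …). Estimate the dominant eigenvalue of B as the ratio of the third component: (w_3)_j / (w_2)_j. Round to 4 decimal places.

B = D − I has rows (3, 5, 7); (5, -1, 4); (7, 4, 5)
w1 = Bv₀ = (3·1 + 5·0 + 7·4; 5·1 + (-1)·0 + 4·4; 7·1 + 4·0 + 5·4) = (31, 21, 27)
w2 = Bw1 = (3·31 + 5·21 + 7·27; 5·31 + (-1)·21 + 4·27; 7·31 + 4·21 + 5·27) = (387, 242, 436)
w3 = Bw2 = (5423, 3437, 5857)
Ratio: 5857/436 = 13.4335

μ ≈ 13.4335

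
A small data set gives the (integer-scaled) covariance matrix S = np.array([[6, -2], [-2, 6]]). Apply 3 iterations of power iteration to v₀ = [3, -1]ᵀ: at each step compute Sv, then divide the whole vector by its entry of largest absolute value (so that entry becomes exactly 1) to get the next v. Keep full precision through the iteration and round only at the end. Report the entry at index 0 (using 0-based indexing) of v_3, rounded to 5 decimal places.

Sv0 = (20.000000, -12.000000); divide by 20.000000 → v1 = (1.000000, -0.600000)
Sv1 = (7.200000, -5.600000); divide by 7.200000 → v2 = (1.000000, -0.777778)
Sv2 = (7.555556, -6.666667); divide by 7.555556 → v3 = (1.000000, -0.882353)
Requested entry of v3: 1088/1088 = 1.00000

1.00000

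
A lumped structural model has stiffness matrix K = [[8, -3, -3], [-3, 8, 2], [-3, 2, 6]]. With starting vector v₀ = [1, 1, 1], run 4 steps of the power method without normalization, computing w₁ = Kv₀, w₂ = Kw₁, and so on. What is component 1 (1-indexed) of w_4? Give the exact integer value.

w1 = Kv₀ = (2, 7, 5)
w2 = Kw1 = (-20, 60, 38)
w3 = Kw2 = (-454, 616, 408)
w4 = Kw3 = (-6704, 7106, 5042)
The requested component of w4 is -6704.

-6704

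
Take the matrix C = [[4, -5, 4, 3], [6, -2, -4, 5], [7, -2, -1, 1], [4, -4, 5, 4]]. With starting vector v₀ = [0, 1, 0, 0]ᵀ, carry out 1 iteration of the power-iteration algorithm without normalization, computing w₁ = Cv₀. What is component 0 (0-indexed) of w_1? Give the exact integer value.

w1 = Cv₀ = (-5, -2, -2, -4)
The requested component of w1 is -5.

-5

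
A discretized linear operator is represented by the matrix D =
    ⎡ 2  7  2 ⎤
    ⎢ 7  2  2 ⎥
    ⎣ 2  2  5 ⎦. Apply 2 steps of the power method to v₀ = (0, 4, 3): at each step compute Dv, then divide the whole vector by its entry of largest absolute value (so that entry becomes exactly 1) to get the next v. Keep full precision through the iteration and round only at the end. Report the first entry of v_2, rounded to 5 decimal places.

0.67949

Dv0 = (34.000000, 14.000000, 23.000000); divide by 34.000000 → v1 = (1.000000, 0.411765, 0.676471)
Dv1 = (6.235294, 9.176471, 6.205882); divide by 9.176471 → v2 = (0.679487, 1.000000, 0.676282)
Requested entry of v2: 212/312 = 0.67949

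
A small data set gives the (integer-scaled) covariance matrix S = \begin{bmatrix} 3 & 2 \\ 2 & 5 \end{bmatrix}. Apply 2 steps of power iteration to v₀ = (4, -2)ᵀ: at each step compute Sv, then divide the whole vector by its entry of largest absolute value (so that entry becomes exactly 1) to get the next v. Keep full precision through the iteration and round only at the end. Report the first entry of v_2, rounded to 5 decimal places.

Sv0 = (8.000000, -2.000000); divide by 8.000000 → v1 = (1.000000, -0.250000)
Sv1 = (2.500000, 0.750000); divide by 2.500000 → v2 = (1.000000, 0.300000)
Requested entry of v2: 20/20 = 1.00000

1.00000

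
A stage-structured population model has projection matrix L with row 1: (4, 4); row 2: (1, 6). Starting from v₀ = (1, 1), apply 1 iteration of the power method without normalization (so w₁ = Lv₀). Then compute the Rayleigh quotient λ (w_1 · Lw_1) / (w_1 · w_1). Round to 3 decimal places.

w1 = Lv₀ = (8, 7)
Lw1 = (60, 50)
w1·Lw1 = 8·60 + 7·50 = 830; w1·w1 = 8·8 + 7·7 = 113
λ ≈ 830/113 = 7.345

7.345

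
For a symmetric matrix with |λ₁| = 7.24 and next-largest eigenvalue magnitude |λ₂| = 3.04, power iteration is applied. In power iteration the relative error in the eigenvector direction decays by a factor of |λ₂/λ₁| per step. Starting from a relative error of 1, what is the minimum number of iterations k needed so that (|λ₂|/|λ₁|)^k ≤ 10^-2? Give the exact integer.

|λ₂/λ₁| = 3.04/7.24 = 0.41989
Need k ≥ ln(10^-2) / ln(0.41989) = -4.6052 / -0.8678 ≈ 5.307
Smallest integer k satisfying the bound: 6

6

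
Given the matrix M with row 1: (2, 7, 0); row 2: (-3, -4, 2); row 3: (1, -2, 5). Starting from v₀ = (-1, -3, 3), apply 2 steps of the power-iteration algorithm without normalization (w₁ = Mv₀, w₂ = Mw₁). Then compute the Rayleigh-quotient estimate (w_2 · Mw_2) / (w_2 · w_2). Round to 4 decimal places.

w1 = Mv₀ = (-23, 21, 20)
w2 = Mw1 = (101, 25, 35)
Mw2 = (377, -333, 226)
w2·Mw2 = 101·377 + 25·(-333) + 35·226 = 37662; w2·w2 = 101·101 + 25·25 + 35·35 = 12051
λ ≈ 37662/12051 = 3.1252

3.1252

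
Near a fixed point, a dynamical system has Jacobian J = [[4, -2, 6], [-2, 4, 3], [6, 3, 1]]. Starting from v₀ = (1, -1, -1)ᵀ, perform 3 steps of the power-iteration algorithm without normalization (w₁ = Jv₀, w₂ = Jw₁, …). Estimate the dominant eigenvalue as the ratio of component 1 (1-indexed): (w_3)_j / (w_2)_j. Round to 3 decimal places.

1.000

w1 = Jv₀ = (4·1 + (-2)·(-1) + 6·(-1); (-2)·1 + 4·(-1) + 3·(-1); 6·1 + 3·(-1) + 1·(-1)) = (0, -9, 2)
w2 = Jw1 = (4·0 + (-2)·(-9) + 6·2; (-2)·0 + 4·(-9) + 3·2; 6·0 + 3·(-9) + 1·2) = (30, -30, -25)
w3 = Jw2 = (30, -255, 65)
Ratio at component: 30 / 30 = 1.000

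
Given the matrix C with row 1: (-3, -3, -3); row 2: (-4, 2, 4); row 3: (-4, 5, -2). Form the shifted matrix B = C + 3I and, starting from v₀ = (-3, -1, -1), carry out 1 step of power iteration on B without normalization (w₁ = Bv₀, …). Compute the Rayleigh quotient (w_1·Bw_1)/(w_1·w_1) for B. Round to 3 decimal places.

B = C + 3I has rows (0, -3, -3); (-4, 5, 4); (-4, 5, 1)
w1 = Bv₀ = (0·(-3) + (-3)·(-1) + (-3)·(-1); (-4)·(-3) + 5·(-1) + 4·(-1); (-4)·(-3) + 5·(-1) + 1·(-1)) = (6, 3, 6)
Bw1 = (-27, 15, -3)
w1·Bw1 = -135; w1·w1 = 81; μ ≈ -135/81 = -1.667

μ ≈ -1.667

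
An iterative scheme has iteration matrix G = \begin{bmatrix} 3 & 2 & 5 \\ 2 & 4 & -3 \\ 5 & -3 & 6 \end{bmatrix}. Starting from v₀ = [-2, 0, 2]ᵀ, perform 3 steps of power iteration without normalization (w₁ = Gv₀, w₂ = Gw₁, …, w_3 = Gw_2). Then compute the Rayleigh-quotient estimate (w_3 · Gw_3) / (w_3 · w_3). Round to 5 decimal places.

λ ≈ 9.53548

w1 = Gv₀ = (4, -10, 2)
w2 = Gw1 = (2, -38, 62)
w3 = Gw2 = (240, -334, 496)
Gw3 = (2532, -2344, 5178)
w3·Gw3 = 240·2532 + (-334)·(-2344) + 496·5178 = 3958864; w3·w3 = 240·240 + (-334)·(-334) + 496·496 = 415172
λ ≈ 3958864/415172 = 9.53548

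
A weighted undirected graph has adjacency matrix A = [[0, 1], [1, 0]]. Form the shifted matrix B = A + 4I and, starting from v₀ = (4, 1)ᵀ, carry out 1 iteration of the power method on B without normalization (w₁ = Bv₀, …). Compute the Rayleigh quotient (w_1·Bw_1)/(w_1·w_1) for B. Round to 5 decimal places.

B = A + 4I has rows (4, 1); (1, 4)
w1 = Bv₀ = (17, 8)
Bw1 = (76, 49)
w1·Bw1 = 1684; w1·w1 = 353; μ ≈ 1684/353 = 4.77054

4.77054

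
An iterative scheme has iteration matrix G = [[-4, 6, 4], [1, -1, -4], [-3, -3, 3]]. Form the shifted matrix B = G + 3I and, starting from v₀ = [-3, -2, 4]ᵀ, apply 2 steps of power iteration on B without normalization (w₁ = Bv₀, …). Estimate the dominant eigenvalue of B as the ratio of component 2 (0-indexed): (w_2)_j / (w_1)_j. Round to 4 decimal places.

7.2308

B = G + 3I has rows (-1, 6, 4); (1, 2, -4); (-3, -3, 6)
w1 = Bv₀ = ((-1)·(-3) + 6·(-2) + 4·4; 1·(-3) + 2·(-2) + (-4)·4; (-3)·(-3) + (-3)·(-2) + 6·4) = (7, -23, 39)
w2 = Bw1 = ((-1)·7 + 6·(-23) + 4·39; 1·7 + 2·(-23) + (-4)·39; (-3)·7 + (-3)·(-23) + 6·39) = (11, -195, 282)
Ratio: 282/39 = 7.2308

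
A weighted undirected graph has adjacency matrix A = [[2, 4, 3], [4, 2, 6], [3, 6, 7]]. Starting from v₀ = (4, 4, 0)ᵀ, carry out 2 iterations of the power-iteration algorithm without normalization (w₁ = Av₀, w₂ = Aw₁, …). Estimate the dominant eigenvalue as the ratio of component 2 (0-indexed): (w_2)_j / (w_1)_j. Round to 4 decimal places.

w1 = Av₀ = (2·4 + 4·4 + 3·0; 4·4 + 2·4 + 6·0; 3·4 + 6·4 + 7·0) = (24, 24, 36)
w2 = Aw1 = (2·24 + 4·24 + 3·36; 4·24 + 2·24 + 6·36; 3·24 + 6·24 + 7·36) = (252, 360, 468)
Ratio at component: 468 / 36 = 13.0000

13.0000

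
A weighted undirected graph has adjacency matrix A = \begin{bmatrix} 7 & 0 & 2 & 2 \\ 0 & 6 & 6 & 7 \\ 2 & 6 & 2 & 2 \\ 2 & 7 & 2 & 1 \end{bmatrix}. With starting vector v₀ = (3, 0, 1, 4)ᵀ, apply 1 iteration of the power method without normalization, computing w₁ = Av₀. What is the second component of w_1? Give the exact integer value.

w1 = Av₀ = (7·3 + 0·0 + 2·1 + 2·4; 0·3 + 6·0 + 6·1 + 7·4; 2·3 + 6·0 + 2·1 + 2·4; 2·3 + 7·0 + 2·1 + 1·4) = (31, 34, 16, 12)
The requested component of w1 is 34.

34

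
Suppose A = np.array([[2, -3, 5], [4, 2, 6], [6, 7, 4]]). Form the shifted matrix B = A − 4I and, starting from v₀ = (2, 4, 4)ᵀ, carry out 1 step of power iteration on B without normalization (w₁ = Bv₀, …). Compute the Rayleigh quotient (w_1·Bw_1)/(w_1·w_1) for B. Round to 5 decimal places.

B = A − 4I has rows (-2, -3, 5); (4, -2, 6); (6, 7, 0)
w1 = Bv₀ = ((-2)·2 + (-3)·4 + 5·4; 4·2 + (-2)·4 + 6·4; 6·2 + 7·4 + 0·4) = (4, 24, 40)
Bw1 = (120, 208, 192)
w1·Bw1 = 13152; w1·w1 = 2192; μ ≈ 13152/2192 = 6.00000

μ ≈ 6.00000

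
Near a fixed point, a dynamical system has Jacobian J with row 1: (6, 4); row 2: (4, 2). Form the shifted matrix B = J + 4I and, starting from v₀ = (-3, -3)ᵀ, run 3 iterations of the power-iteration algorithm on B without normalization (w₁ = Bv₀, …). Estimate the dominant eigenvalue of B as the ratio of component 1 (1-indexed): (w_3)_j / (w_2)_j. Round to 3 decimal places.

12.578

B = J + 4I has rows (10, 4); (4, 6)
w1 = Bv₀ = (-42, -30)
w2 = Bw1 = (-540, -348)
w3 = Bw2 = (-6792, -4248)
Ratio: -6792/-540 = 12.578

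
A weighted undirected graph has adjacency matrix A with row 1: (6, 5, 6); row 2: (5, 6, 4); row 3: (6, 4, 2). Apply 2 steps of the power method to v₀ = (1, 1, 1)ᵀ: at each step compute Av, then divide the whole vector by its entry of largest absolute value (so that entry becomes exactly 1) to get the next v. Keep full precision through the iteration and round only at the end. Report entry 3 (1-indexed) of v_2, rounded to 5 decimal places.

Av0 = (17.000000, 15.000000, 12.000000); divide by 17.000000 → v1 = (1.000000, 0.882353, 0.705882)
Av1 = (14.647059, 13.117647, 10.941176); divide by 14.647059 → v2 = (1.000000, 0.895582, 0.746988)
Requested entry of v2: 186/249 = 0.74699

0.74699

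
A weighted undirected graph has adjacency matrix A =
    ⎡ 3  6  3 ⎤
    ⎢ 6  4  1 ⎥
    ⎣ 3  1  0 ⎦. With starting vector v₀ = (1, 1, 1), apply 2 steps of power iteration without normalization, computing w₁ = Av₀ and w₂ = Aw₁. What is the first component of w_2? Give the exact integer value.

w1 = Av₀ = (3·1 + 6·1 + 3·1; 6·1 + 4·1 + 1·1; 3·1 + 1·1 + 0·1) = (12, 11, 4)
w2 = Aw1 = (3·12 + 6·11 + 3·4; 6·12 + 4·11 + 1·4; 3·12 + 1·11 + 0·4) = (114, 120, 47)
The requested component of w2 is 114.

114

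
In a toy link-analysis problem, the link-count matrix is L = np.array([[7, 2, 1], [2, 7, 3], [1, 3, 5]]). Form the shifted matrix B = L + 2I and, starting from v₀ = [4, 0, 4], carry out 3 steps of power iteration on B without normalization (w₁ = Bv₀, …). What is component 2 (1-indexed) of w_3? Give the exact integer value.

B = L + 2I has rows (9, 2, 1); (2, 9, 3); (1, 3, 7)
w1 = Bv₀ = (40, 20, 32)
w2 = Bw1 = (432, 356, 324)
w3 = Bw2 = (4924, 5040, 3768)
Requested component of w3: 5040

5040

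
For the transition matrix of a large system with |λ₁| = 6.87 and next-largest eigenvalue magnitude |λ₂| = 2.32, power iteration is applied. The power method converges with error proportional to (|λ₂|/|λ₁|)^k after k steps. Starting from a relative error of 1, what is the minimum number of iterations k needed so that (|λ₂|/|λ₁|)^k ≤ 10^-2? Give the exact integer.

5

|λ₂/λ₁| = 2.32/6.87 = 0.33770
Need k ≥ ln(10^-2) / ln(0.33770) = -4.6052 / -1.0856 ≈ 4.242
Smallest integer k satisfying the bound: 5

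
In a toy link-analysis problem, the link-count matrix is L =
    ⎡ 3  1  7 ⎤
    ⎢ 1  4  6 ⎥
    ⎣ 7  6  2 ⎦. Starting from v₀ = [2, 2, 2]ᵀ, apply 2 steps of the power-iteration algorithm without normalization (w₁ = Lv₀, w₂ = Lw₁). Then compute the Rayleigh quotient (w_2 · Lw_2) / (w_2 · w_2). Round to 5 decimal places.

w1 = Lv₀ = (22, 22, 30)
w2 = Lw1 = (298, 290, 346)
Lw2 = (3606, 3534, 4518)
w2·Lw2 = 298·3606 + 290·3534 + 346·4518 = 3662676; w2·w2 = 298·298 + 290·290 + 346·346 = 292620
λ ≈ 3662676/292620 = 12.51683

λ ≈ 12.51683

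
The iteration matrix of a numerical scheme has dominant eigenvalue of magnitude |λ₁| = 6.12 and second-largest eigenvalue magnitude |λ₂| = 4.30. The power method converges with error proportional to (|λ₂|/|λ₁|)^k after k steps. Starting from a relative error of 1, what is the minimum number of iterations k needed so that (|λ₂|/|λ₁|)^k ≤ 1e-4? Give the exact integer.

|λ₂/λ₁| = 4.30/6.12 = 0.70261
Need k ≥ ln(1e-4) / ln(0.70261) = -9.2103 / -0.3529 ≈ 26.096
Smallest integer k satisfying the bound: 27

27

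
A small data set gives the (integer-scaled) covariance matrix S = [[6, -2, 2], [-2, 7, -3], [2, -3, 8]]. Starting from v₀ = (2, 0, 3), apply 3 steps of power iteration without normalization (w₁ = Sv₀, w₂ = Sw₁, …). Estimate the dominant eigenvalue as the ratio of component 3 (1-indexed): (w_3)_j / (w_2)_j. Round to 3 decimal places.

w1 = Sv₀ = (6·2 + (-2)·0 + 2·3; (-2)·2 + 7·0 + (-3)·3; 2·2 + (-3)·0 + 8·3) = (18, -13, 28)
w2 = Sw1 = (6·18 + (-2)·(-13) + 2·28; (-2)·18 + 7·(-13) + (-3)·28; 2·18 + (-3)·(-13) + 8·28) = (190, -211, 299)
w3 = Sw2 = (2160, -2754, 3405)
Ratio at component: 3405 / 299 = 11.388

11.388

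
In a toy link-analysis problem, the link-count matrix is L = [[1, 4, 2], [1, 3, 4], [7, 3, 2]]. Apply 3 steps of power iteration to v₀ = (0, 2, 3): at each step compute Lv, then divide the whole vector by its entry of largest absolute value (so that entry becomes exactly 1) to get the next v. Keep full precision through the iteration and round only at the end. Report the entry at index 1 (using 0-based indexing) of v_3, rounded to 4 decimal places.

0.7905

Lv0 = (14.00000, 18.00000, 12.00000); divide by 18.00000 → v1 = (0.77778, 1.00000, 0.66667)
Lv1 = (6.11111, 6.44444, 9.77778); divide by 9.77778 → v2 = (0.62500, 0.65909, 1.00000)
Lv2 = (5.26136, 6.60227, 8.35227); divide by 8.35227 → v3 = (0.62993, 0.79048, 1.00000)
Requested entry of v3: 1162/1470 = 0.7905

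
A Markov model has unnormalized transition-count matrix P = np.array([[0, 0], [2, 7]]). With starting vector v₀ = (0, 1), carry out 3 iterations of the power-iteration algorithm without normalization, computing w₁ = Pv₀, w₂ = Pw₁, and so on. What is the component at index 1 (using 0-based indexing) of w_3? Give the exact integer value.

w1 = Pv₀ = (0, 7)
w2 = Pw1 = (0, 49)
w3 = Pw2 = (0, 343)
The requested component of w3 is 343.

343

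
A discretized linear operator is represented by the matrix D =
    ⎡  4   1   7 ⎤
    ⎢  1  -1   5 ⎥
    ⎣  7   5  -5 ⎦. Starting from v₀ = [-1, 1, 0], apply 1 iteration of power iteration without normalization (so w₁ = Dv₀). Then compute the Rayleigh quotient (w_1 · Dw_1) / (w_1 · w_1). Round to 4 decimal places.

w1 = Dv₀ = (-3, -2, -2)
Dw1 = (-28, -11, -21)
w1·Dw1 = (-3)·(-28) + (-2)·(-11) + (-2)·(-21) = 148; w1·w1 = (-3)·(-3) + (-2)·(-2) + (-2)·(-2) = 17
λ ≈ 148/17 = 8.7059

λ ≈ 8.7059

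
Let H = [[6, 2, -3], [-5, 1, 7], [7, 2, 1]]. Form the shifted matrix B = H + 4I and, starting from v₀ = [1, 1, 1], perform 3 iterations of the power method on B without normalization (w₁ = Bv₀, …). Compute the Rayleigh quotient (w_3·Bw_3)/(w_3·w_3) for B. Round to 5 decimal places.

μ ≈ 9.67780

B = H + 4I has rows (10, 2, -3); (-5, 5, 7); (7, 2, 5)
w1 = Bv₀ = (10·1 + 2·1 + (-3)·1; (-5)·1 + 5·1 + 7·1; 7·1 + 2·1 + 5·1) = (9, 7, 14)
w2 = Bw1 = (10·9 + 2·7 + (-3)·14; (-5)·9 + 5·7 + 7·14; 7·9 + 2·7 + 5·14) = (62, 88, 147)
w3 = Bw2 = (355, 1159, 1345)
Bw3 = (1833, 13435, 11528)
w3·Bw3 = 31727040; w3·w3 = 3278331; μ ≈ 31727040/3278331 = 9.67780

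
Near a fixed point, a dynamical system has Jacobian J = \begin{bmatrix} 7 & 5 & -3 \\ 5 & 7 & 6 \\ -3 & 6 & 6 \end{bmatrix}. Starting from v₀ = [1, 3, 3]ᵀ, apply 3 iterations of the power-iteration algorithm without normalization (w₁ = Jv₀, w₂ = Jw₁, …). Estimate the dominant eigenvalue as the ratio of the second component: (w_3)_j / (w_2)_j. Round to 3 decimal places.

13.301

w1 = Jv₀ = (7·1 + 5·3 + (-3)·3; 5·1 + 7·3 + 6·3; (-3)·1 + 6·3 + 6·3) = (13, 44, 33)
w2 = Jw1 = (7·13 + 5·44 + (-3)·33; 5·13 + 7·44 + 6·33; (-3)·13 + 6·44 + 6·33) = (212, 571, 423)
w3 = Jw2 = (3070, 7595, 5328)
Ratio at component: 7595 / 571 = 13.301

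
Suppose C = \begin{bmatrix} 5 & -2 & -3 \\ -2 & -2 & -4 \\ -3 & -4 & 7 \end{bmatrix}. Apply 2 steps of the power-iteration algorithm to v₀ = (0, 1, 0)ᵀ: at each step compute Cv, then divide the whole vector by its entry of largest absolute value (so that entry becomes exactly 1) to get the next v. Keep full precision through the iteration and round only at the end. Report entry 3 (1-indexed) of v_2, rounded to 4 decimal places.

-0.5833

Cv0 = (-2.00000, -2.00000, -4.00000); divide by -4.00000 → v1 = (0.50000, 0.50000, 1.00000)
Cv1 = (-1.50000, -6.00000, 3.50000); divide by -6.00000 → v2 = (0.25000, 1.00000, -0.58333)
Requested entry of v2: -14/24 = -0.5833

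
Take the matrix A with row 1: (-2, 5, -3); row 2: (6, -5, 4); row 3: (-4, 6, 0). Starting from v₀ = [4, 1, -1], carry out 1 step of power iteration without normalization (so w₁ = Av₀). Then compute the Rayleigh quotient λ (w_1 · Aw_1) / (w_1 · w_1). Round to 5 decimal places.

w1 = Av₀ = ((-2)·4 + 5·1 + (-3)·(-1); 6·4 + (-5)·1 + 4·(-1); (-4)·4 + 6·1 + 0·(-1)) = (0, 15, -10)
Aw1 = (105, -115, 90)
w1·Aw1 = 0·105 + 15·(-115) + (-10)·90 = -2625; w1·w1 = 0·0 + 15·15 + (-10)·(-10) = 325
λ ≈ -2625/325 = -8.07692

-8.07692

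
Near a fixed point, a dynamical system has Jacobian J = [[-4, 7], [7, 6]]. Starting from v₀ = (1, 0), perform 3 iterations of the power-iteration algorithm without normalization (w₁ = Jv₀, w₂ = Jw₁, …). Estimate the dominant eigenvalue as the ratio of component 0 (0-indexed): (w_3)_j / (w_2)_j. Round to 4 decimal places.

w1 = Jv₀ = ((-4)·1 + 7·0; 7·1 + 6·0) = (-4, 7)
w2 = Jw1 = ((-4)·(-4) + 7·7; 7·(-4) + 6·7) = (65, 14)
w3 = Jw2 = (-162, 539)
Ratio at component: -162 / 65 = -2.4923

λ ≈ -2.4923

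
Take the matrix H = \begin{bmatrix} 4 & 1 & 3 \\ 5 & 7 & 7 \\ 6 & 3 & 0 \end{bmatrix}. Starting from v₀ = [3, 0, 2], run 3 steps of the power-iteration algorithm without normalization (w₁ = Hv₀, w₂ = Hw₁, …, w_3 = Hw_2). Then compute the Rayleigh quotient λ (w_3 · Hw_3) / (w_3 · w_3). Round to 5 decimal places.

w1 = Hv₀ = (18, 29, 18)
w2 = Hw1 = (155, 419, 195)
w3 = Hw2 = (1624, 5073, 2187)
Hw3 = (18130, 58940, 24963)
w3·Hw3 = 1624·18130 + 5073·58940 + 2187·24963 = 383039821; w3·w3 = 1624·1624 + 5073·5073 + 2187·2187 = 33155674
λ ≈ 383039821/33155674 = 11.55277

λ ≈ 11.55277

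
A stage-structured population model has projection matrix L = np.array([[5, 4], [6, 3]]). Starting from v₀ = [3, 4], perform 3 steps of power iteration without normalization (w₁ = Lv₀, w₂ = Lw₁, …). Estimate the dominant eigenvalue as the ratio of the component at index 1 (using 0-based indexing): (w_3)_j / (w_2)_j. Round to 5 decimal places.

λ ≈ 8.97826

w1 = Lv₀ = (5·3 + 4·4; 6·3 + 3·4) = (31, 30)
w2 = Lw1 = (5·31 + 4·30; 6·31 + 3·30) = (275, 276)
w3 = Lw2 = (2479, 2478)
Ratio at component: 2478 / 276 = 8.97826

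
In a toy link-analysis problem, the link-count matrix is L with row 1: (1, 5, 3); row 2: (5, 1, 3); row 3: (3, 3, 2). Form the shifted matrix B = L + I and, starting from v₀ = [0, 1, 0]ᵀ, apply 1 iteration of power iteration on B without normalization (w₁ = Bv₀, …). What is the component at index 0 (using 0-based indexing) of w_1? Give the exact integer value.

B = L + I has rows (2, 5, 3); (5, 2, 3); (3, 3, 3)
w1 = Bv₀ = (5, 2, 3)
Requested component of w1: 5

5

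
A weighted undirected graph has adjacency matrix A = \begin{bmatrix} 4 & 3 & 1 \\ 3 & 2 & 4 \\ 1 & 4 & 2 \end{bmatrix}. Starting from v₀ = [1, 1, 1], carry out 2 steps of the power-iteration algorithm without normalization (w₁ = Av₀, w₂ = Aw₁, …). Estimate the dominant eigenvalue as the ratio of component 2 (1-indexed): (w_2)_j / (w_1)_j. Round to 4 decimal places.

λ ≈ 7.7778

w1 = Av₀ = (4·1 + 3·1 + 1·1; 3·1 + 2·1 + 4·1; 1·1 + 4·1 + 2·1) = (8, 9, 7)
w2 = Aw1 = (4·8 + 3·9 + 1·7; 3·8 + 2·9 + 4·7; 1·8 + 4·9 + 2·7) = (66, 70, 58)
Ratio at component: 70 / 9 = 7.7778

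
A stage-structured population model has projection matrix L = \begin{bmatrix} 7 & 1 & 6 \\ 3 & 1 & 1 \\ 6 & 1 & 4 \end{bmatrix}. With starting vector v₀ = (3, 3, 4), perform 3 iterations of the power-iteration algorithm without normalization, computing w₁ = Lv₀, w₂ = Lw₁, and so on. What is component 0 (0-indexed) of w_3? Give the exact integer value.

6927

w1 = Lv₀ = (7·3 + 1·3 + 6·4; 3·3 + 1·3 + 1·4; 6·3 + 1·3 + 4·4) = (48, 16, 37)
w2 = Lw1 = (7·48 + 1·16 + 6·37; 3·48 + 1·16 + 1·37; 6·48 + 1·16 + 4·37) = (574, 197, 452)
w3 = Lw2 = (6927, 2371, 5449)
The requested component of w3 is 6927.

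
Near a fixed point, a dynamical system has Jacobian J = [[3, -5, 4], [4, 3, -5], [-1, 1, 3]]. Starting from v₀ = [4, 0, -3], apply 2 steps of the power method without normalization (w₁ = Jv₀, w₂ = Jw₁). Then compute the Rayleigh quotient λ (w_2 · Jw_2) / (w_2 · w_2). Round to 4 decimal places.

w1 = Jv₀ = (0, 31, -13)
w2 = Jw1 = (-207, 158, -8)
Jw2 = (-1443, -314, 341)
w2·Jw2 = (-207)·(-1443) + 158·(-314) + (-8)·341 = 246361; w2·w2 = (-207)·(-207) + 158·158 + (-8)·(-8) = 67877
λ ≈ 246361/67877 = 3.6295

λ ≈ 3.6295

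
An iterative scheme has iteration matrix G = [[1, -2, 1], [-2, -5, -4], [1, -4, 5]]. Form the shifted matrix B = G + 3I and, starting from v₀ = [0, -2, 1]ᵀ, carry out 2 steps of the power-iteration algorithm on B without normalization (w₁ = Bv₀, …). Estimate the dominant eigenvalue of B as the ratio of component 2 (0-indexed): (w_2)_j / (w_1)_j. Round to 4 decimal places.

B = G + 3I has rows (4, -2, 1); (-2, -2, -4); (1, -4, 8)
w1 = Bv₀ = (5, 0, 16)
w2 = Bw1 = (36, -74, 133)
Ratio: 133/16 = 8.3125

8.3125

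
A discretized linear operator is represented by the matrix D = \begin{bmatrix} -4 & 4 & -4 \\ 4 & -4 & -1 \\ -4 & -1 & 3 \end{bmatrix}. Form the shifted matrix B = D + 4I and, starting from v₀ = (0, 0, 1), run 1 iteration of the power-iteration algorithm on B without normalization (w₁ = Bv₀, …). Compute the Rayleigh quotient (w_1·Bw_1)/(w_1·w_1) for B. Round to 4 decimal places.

9.2879

B = D + 4I has rows (0, 4, -4); (4, 0, -1); (-4, -1, 7)
w1 = Bv₀ = (0·0 + 4·0 + (-4)·1; 4·0 + 0·0 + (-1)·1; (-4)·0 + (-1)·0 + 7·1) = (-4, -1, 7)
Bw1 = (-32, -23, 66)
w1·Bw1 = 613; w1·w1 = 66; μ ≈ 613/66 = 9.2879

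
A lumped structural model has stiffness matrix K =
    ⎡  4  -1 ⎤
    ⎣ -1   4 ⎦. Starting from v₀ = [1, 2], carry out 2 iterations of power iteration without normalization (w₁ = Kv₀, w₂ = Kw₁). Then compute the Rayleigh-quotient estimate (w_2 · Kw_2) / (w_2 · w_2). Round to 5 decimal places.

w1 = Kv₀ = (4·1 + (-1)·2; (-1)·1 + 4·2) = (2, 7)
w2 = Kw1 = (4·2 + (-1)·7; (-1)·2 + 4·7) = (1, 26)
Kw2 = (-22, 103)
w2·Kw2 = 1·(-22) + 26·103 = 2656; w2·w2 = 1·1 + 26·26 = 677
λ ≈ 2656/677 = 3.92319

3.92319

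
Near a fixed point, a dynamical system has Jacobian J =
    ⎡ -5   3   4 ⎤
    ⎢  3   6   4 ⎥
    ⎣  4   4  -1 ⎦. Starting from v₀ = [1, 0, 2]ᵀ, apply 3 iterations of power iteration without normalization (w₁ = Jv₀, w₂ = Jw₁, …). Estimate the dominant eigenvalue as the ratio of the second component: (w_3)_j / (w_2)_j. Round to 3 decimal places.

9.542

w1 = Jv₀ = ((-5)·1 + 3·0 + 4·2; 3·1 + 6·0 + 4·2; 4·1 + 4·0 + (-1)·2) = (3, 11, 2)
w2 = Jw1 = ((-5)·3 + 3·11 + 4·2; 3·3 + 6·11 + 4·2; 4·3 + 4·11 + (-1)·2) = (26, 83, 54)
w3 = Jw2 = (335, 792, 382)
Ratio at component: 792 / 83 = 9.542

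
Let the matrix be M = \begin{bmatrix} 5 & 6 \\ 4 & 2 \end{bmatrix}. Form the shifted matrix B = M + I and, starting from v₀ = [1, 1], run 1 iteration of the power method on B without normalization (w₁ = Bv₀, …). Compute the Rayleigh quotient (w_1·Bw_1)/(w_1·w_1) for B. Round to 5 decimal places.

μ ≈ 9.59067

B = M + I has rows (6, 6); (4, 3)
w1 = Bv₀ = (12, 7)
Bw1 = (114, 69)
w1·Bw1 = 1851; w1·w1 = 193; μ ≈ 1851/193 = 9.59067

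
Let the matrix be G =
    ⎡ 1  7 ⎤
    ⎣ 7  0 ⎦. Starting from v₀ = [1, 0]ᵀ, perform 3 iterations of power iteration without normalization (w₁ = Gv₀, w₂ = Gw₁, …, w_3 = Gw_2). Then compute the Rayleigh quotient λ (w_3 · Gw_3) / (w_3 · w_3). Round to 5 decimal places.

w1 = Gv₀ = (1·1 + 7·0; 7·1 + 0·0) = (1, 7)
w2 = Gw1 = (1·1 + 7·7; 7·1 + 0·7) = (50, 7)
w3 = Gw2 = (99, 350)
Gw3 = (2549, 693)
w3·Gw3 = 99·2549 + 350·693 = 494901; w3·w3 = 99·99 + 350·350 = 132301
λ ≈ 494901/132301 = 3.74072

3.74072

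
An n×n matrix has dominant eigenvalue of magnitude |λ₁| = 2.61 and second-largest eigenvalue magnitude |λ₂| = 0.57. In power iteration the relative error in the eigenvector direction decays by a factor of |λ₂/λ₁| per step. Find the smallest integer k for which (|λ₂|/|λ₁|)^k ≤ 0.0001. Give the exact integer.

7

|λ₂/λ₁| = 0.57/2.61 = 0.21839
Need k ≥ ln(0.0001) / ln(0.21839) = -9.2103 / -1.5215 ≈ 6.054
Smallest integer k satisfying the bound: 7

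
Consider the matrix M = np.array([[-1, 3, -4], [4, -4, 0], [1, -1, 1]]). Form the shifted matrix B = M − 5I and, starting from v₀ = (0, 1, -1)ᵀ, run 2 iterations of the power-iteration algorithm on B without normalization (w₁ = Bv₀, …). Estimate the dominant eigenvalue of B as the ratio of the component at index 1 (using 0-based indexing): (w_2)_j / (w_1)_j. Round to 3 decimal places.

μ ≈ -12.111

B = M − 5I has rows (-6, 3, -4); (4, -9, 0); (1, -1, -4)
w1 = Bv₀ = ((-6)·0 + 3·1 + (-4)·(-1); 4·0 + (-9)·1 + 0·(-1); 1·0 + (-1)·1 + (-4)·(-1)) = (7, -9, 3)
w2 = Bw1 = ((-6)·7 + 3·(-9) + (-4)·3; 4·7 + (-9)·(-9) + 0·3; 1·7 + (-1)·(-9) + (-4)·3) = (-81, 109, 4)
Ratio: 109/-9 = -12.111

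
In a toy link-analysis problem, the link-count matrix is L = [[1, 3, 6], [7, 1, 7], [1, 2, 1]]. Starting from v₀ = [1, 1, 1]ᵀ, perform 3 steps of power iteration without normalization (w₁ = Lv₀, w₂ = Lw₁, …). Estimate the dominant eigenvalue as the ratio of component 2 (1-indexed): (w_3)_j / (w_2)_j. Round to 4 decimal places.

8.6195

w1 = Lv₀ = (1·1 + 3·1 + 6·1; 7·1 + 1·1 + 7·1; 1·1 + 2·1 + 1·1) = (10, 15, 4)
w2 = Lw1 = (1·10 + 3·15 + 6·4; 7·10 + 1·15 + 7·4; 1·10 + 2·15 + 1·4) = (79, 113, 44)
w3 = Lw2 = (682, 974, 349)
Ratio at component: 974 / 113 = 8.6195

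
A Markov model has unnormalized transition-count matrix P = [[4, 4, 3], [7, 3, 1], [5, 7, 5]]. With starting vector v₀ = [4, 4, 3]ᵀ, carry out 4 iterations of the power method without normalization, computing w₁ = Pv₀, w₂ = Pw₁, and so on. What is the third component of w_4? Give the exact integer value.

w1 = Pv₀ = (41, 43, 63)
w2 = Pw1 = (525, 479, 821)
w3 = Pw2 = (6479, 5933, 10083)
w4 = Pw3 = (79897, 73235, 124341)
The requested component of w4 is 124341.

124341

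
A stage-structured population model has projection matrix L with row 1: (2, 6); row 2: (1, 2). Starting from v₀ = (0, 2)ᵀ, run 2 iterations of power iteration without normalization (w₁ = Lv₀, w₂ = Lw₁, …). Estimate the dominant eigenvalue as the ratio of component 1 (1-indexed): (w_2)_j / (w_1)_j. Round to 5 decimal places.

w1 = Lv₀ = (12, 4)
w2 = Lw1 = (48, 20)
Ratio at component: 48 / 12 = 4.00000

λ ≈ 4.00000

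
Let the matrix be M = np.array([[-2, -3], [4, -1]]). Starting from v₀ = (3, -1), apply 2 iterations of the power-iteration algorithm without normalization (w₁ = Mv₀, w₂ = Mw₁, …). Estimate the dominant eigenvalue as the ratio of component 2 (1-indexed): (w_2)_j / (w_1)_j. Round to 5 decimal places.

w1 = Mv₀ = (-3, 13)
w2 = Mw1 = (-33, -25)
Ratio at component: -25 / 13 = -1.92308

λ ≈ -1.92308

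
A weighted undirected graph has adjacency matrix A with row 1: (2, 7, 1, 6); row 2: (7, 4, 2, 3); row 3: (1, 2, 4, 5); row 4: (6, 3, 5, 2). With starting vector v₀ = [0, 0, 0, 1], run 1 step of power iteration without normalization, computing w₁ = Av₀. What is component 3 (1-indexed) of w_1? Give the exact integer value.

w1 = Av₀ = (6, 3, 5, 2)
The requested component of w1 is 5.

5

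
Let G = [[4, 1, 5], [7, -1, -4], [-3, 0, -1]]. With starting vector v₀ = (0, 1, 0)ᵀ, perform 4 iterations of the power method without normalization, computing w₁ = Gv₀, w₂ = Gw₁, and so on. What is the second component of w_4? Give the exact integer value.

34

w1 = Gv₀ = (4·0 + 1·1 + 5·0; 7·0 + (-1)·1 + (-4)·0; (-3)·0 + 0·1 + (-1)·0) = (1, -1, 0)
w2 = Gw1 = (4·1 + 1·(-1) + 5·0; 7·1 + (-1)·(-1) + (-4)·0; (-3)·1 + 0·(-1) + (-1)·0) = (3, 8, -3)
w3 = Gw2 = (5, 25, -6)
w4 = Gw3 = (15, 34, -9)
The requested component of w4 is 34.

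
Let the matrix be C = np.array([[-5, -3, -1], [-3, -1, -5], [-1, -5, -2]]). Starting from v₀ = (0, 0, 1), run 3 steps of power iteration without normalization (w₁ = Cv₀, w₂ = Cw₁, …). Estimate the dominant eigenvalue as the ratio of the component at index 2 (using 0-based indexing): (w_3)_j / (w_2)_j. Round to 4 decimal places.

w1 = Cv₀ = ((-5)·0 + (-3)·0 + (-1)·1; (-3)·0 + (-1)·0 + (-5)·1; (-1)·0 + (-5)·0 + (-2)·1) = (-1, -5, -2)
w2 = Cw1 = ((-5)·(-1) + (-3)·(-5) + (-1)·(-2); (-3)·(-1) + (-1)·(-5) + (-5)·(-2); (-1)·(-1) + (-5)·(-5) + (-2)·(-2)) = (22, 18, 30)
w3 = Cw2 = (-194, -234, -172)
Ratio at component: -172 / 30 = -5.7333

-5.7333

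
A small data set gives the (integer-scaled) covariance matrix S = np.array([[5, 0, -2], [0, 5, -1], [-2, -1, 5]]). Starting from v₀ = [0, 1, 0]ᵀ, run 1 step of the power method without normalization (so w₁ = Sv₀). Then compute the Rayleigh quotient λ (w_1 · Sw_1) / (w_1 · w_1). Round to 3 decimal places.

w1 = Sv₀ = (0, 5, -1)
Sw1 = (2, 26, -10)
w1·Sw1 = 0·2 + 5·26 + (-1)·(-10) = 140; w1·w1 = 0·0 + 5·5 + (-1)·(-1) = 26
λ ≈ 140/26 = 5.385

λ ≈ 5.385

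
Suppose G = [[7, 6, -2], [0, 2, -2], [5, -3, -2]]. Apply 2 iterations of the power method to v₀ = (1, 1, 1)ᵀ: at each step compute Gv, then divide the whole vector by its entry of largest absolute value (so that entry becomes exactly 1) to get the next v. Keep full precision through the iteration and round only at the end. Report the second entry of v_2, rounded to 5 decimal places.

0.00000

Gv0 = (11.000000, 0.000000, 0.000000); divide by 11.000000 → v1 = (1.000000, 0.000000, 0.000000)
Gv1 = (7.000000, 0.000000, 5.000000); divide by 7.000000 → v2 = (1.000000, 0.000000, 0.714286)
Requested entry of v2: 0/77 = 0.00000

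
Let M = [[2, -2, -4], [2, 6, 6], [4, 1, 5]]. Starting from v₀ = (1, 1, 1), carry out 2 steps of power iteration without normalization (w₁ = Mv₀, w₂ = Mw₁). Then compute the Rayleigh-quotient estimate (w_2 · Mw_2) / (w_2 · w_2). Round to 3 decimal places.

λ ≈ 6.763

w1 = Mv₀ = (2·1 + (-2)·1 + (-4)·1; 2·1 + 6·1 + 6·1; 4·1 + 1·1 + 5·1) = (-4, 14, 10)
w2 = Mw1 = (2·(-4) + (-2)·14 + (-4)·10; 2·(-4) + 6·14 + 6·10; 4·(-4) + 1·14 + 5·10) = (-76, 136, 48)
Mw2 = (-616, 952, 72)
w2·Mw2 = (-76)·(-616) + 136·952 + 48·72 = 179744; w2·w2 = (-76)·(-76) + 136·136 + 48·48 = 26576
λ ≈ 179744/26576 = 6.763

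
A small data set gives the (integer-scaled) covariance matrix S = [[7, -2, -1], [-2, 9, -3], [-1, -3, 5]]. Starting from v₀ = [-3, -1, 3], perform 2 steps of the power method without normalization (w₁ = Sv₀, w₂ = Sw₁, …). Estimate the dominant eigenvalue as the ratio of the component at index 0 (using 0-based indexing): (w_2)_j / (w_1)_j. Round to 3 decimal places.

λ ≈ 6.864

w1 = Sv₀ = (-22, -12, 21)
w2 = Sw1 = (-151, -127, 163)
Ratio at component: -151 / -22 = 6.864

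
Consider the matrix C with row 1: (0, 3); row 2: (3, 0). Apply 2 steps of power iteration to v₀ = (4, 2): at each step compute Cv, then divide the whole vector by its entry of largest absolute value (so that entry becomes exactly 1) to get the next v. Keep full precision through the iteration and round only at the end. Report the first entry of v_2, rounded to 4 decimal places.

1.0000

Cv0 = (6.00000, 12.00000); divide by 12.00000 → v1 = (0.50000, 1.00000)
Cv1 = (3.00000, 1.50000); divide by 3.00000 → v2 = (1.00000, 0.50000)
Requested entry of v2: 36/36 = 1.0000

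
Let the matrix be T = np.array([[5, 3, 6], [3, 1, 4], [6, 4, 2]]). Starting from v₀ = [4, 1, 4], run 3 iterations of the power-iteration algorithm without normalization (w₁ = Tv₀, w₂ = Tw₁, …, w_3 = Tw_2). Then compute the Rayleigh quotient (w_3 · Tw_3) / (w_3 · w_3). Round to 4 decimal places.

w1 = Tv₀ = (5·4 + 3·1 + 6·4; 3·4 + 1·1 + 4·4; 6·4 + 4·1 + 2·4) = (47, 29, 36)
w2 = Tw1 = (5·47 + 3·29 + 6·36; 3·47 + 1·29 + 4·36; 6·47 + 4·29 + 2·36) = (538, 314, 470)
w3 = Tw2 = (6452, 3808, 5424)
Tw3 = (76228, 44860, 64792)
w3·Tw3 = 6452·76228 + 3808·44860 + 5424·64792 = 1014081744; w3·w3 = 6452·6452 + 3808·3808 + 5424·5424 = 85548944
λ ≈ 1014081744/85548944 = 11.8538

λ ≈ 11.8538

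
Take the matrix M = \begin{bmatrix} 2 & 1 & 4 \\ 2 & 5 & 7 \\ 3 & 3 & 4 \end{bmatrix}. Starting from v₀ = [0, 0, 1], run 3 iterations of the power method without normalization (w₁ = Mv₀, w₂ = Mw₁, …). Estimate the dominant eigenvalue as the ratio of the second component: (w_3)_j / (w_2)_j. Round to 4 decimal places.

w1 = Mv₀ = (4, 7, 4)
w2 = Mw1 = (31, 71, 49)
w3 = Mw2 = (329, 760, 502)
Ratio at component: 760 / 71 = 10.7042

10.7042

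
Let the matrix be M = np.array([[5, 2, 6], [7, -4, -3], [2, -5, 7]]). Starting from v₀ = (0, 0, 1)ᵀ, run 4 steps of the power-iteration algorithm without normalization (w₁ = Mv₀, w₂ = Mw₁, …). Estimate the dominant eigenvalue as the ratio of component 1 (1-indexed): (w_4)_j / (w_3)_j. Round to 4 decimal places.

w1 = Mv₀ = (6, -3, 7)
w2 = Mw1 = (66, 33, 76)
w3 = Mw2 = (852, 102, 499)
w4 = Mw3 = (7458, 4059, 4687)
Ratio at component: 7458 / 852 = 8.7535

8.7535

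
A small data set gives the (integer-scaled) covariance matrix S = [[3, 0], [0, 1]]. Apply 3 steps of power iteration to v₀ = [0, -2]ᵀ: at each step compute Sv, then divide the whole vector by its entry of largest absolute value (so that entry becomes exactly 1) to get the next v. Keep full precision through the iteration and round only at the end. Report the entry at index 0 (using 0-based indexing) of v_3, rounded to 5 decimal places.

Sv0 = (0.000000, -2.000000); divide by -2.000000 → v1 = (0.000000, 1.000000)
Sv1 = (0.000000, 1.000000); divide by 1.000000 → v2 = (0.000000, 1.000000)
Sv2 = (0.000000, 1.000000); divide by 1.000000 → v3 = (0.000000, 1.000000)
Requested entry of v3: 0/-2 = 0.00000

0.00000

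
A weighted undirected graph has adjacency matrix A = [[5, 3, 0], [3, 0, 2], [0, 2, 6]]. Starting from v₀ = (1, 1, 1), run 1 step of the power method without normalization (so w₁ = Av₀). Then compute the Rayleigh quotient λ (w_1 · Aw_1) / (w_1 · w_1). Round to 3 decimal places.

w1 = Av₀ = (5·1 + 3·1 + 0·1; 3·1 + 0·1 + 2·1; 0·1 + 2·1 + 6·1) = (8, 5, 8)
Aw1 = (55, 40, 58)
w1·Aw1 = 8·55 + 5·40 + 8·58 = 1104; w1·w1 = 8·8 + 5·5 + 8·8 = 153
λ ≈ 1104/153 = 7.216

λ ≈ 7.216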